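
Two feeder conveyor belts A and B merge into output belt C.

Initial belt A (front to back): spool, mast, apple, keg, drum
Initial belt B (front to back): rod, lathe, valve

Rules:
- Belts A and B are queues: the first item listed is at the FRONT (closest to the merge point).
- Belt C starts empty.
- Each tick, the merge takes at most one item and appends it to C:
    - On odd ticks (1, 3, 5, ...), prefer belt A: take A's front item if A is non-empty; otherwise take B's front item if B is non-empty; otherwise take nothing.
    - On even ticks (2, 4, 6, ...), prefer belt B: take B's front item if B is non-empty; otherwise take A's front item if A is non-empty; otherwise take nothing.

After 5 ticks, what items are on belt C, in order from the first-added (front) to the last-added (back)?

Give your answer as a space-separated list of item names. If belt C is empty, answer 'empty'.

Tick 1: prefer A, take spool from A; A=[mast,apple,keg,drum] B=[rod,lathe,valve] C=[spool]
Tick 2: prefer B, take rod from B; A=[mast,apple,keg,drum] B=[lathe,valve] C=[spool,rod]
Tick 3: prefer A, take mast from A; A=[apple,keg,drum] B=[lathe,valve] C=[spool,rod,mast]
Tick 4: prefer B, take lathe from B; A=[apple,keg,drum] B=[valve] C=[spool,rod,mast,lathe]
Tick 5: prefer A, take apple from A; A=[keg,drum] B=[valve] C=[spool,rod,mast,lathe,apple]

Answer: spool rod mast lathe apple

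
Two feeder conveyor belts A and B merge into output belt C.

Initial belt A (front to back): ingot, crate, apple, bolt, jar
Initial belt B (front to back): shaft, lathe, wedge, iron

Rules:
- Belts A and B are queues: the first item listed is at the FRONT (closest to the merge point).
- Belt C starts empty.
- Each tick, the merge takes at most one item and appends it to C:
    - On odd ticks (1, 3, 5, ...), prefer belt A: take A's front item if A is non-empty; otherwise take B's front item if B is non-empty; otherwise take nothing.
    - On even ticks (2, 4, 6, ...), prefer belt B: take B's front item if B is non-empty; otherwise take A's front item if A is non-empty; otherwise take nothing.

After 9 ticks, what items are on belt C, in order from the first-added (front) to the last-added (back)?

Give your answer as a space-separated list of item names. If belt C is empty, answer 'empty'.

Tick 1: prefer A, take ingot from A; A=[crate,apple,bolt,jar] B=[shaft,lathe,wedge,iron] C=[ingot]
Tick 2: prefer B, take shaft from B; A=[crate,apple,bolt,jar] B=[lathe,wedge,iron] C=[ingot,shaft]
Tick 3: prefer A, take crate from A; A=[apple,bolt,jar] B=[lathe,wedge,iron] C=[ingot,shaft,crate]
Tick 4: prefer B, take lathe from B; A=[apple,bolt,jar] B=[wedge,iron] C=[ingot,shaft,crate,lathe]
Tick 5: prefer A, take apple from A; A=[bolt,jar] B=[wedge,iron] C=[ingot,shaft,crate,lathe,apple]
Tick 6: prefer B, take wedge from B; A=[bolt,jar] B=[iron] C=[ingot,shaft,crate,lathe,apple,wedge]
Tick 7: prefer A, take bolt from A; A=[jar] B=[iron] C=[ingot,shaft,crate,lathe,apple,wedge,bolt]
Tick 8: prefer B, take iron from B; A=[jar] B=[-] C=[ingot,shaft,crate,lathe,apple,wedge,bolt,iron]
Tick 9: prefer A, take jar from A; A=[-] B=[-] C=[ingot,shaft,crate,lathe,apple,wedge,bolt,iron,jar]

Answer: ingot shaft crate lathe apple wedge bolt iron jar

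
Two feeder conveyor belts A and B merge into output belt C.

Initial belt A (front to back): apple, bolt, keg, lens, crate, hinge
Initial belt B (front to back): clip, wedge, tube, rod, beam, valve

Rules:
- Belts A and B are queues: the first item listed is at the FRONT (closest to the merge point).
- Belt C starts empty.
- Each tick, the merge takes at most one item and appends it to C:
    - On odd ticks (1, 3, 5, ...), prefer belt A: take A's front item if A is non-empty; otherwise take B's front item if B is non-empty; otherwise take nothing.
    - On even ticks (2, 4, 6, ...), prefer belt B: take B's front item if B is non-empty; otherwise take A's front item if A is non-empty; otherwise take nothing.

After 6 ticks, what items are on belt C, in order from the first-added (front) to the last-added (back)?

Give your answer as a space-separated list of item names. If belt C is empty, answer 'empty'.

Tick 1: prefer A, take apple from A; A=[bolt,keg,lens,crate,hinge] B=[clip,wedge,tube,rod,beam,valve] C=[apple]
Tick 2: prefer B, take clip from B; A=[bolt,keg,lens,crate,hinge] B=[wedge,tube,rod,beam,valve] C=[apple,clip]
Tick 3: prefer A, take bolt from A; A=[keg,lens,crate,hinge] B=[wedge,tube,rod,beam,valve] C=[apple,clip,bolt]
Tick 4: prefer B, take wedge from B; A=[keg,lens,crate,hinge] B=[tube,rod,beam,valve] C=[apple,clip,bolt,wedge]
Tick 5: prefer A, take keg from A; A=[lens,crate,hinge] B=[tube,rod,beam,valve] C=[apple,clip,bolt,wedge,keg]
Tick 6: prefer B, take tube from B; A=[lens,crate,hinge] B=[rod,beam,valve] C=[apple,clip,bolt,wedge,keg,tube]

Answer: apple clip bolt wedge keg tube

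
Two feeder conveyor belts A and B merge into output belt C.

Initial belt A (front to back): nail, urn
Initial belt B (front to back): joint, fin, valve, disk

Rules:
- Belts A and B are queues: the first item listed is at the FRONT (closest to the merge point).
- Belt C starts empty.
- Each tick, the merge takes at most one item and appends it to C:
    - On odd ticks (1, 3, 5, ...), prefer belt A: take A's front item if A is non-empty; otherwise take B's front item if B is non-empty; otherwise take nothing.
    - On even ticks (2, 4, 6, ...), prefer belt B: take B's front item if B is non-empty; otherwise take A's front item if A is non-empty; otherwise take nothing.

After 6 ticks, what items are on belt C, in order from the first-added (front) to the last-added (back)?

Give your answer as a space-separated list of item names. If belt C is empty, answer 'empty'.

Answer: nail joint urn fin valve disk

Derivation:
Tick 1: prefer A, take nail from A; A=[urn] B=[joint,fin,valve,disk] C=[nail]
Tick 2: prefer B, take joint from B; A=[urn] B=[fin,valve,disk] C=[nail,joint]
Tick 3: prefer A, take urn from A; A=[-] B=[fin,valve,disk] C=[nail,joint,urn]
Tick 4: prefer B, take fin from B; A=[-] B=[valve,disk] C=[nail,joint,urn,fin]
Tick 5: prefer A, take valve from B; A=[-] B=[disk] C=[nail,joint,urn,fin,valve]
Tick 6: prefer B, take disk from B; A=[-] B=[-] C=[nail,joint,urn,fin,valve,disk]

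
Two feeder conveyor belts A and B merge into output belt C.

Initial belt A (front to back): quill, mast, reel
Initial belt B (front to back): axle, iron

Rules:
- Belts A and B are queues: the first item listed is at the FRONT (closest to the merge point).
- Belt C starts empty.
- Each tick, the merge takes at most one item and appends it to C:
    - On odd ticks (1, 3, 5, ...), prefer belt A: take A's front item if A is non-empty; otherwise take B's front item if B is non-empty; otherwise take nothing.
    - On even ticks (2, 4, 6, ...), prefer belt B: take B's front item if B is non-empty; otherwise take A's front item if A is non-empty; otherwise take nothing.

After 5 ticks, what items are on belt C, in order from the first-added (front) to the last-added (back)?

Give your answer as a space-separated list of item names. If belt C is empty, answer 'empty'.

Answer: quill axle mast iron reel

Derivation:
Tick 1: prefer A, take quill from A; A=[mast,reel] B=[axle,iron] C=[quill]
Tick 2: prefer B, take axle from B; A=[mast,reel] B=[iron] C=[quill,axle]
Tick 3: prefer A, take mast from A; A=[reel] B=[iron] C=[quill,axle,mast]
Tick 4: prefer B, take iron from B; A=[reel] B=[-] C=[quill,axle,mast,iron]
Tick 5: prefer A, take reel from A; A=[-] B=[-] C=[quill,axle,mast,iron,reel]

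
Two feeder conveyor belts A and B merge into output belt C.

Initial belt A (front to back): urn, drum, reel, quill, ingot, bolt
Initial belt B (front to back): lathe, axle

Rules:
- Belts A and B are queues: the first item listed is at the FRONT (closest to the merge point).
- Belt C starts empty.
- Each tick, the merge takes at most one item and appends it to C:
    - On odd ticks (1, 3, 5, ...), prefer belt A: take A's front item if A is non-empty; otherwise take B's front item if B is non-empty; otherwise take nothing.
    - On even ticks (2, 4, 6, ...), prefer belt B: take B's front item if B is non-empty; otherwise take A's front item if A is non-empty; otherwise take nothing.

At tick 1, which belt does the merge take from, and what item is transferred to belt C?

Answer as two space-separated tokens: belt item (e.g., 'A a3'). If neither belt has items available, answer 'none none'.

Tick 1: prefer A, take urn from A; A=[drum,reel,quill,ingot,bolt] B=[lathe,axle] C=[urn]

Answer: A urn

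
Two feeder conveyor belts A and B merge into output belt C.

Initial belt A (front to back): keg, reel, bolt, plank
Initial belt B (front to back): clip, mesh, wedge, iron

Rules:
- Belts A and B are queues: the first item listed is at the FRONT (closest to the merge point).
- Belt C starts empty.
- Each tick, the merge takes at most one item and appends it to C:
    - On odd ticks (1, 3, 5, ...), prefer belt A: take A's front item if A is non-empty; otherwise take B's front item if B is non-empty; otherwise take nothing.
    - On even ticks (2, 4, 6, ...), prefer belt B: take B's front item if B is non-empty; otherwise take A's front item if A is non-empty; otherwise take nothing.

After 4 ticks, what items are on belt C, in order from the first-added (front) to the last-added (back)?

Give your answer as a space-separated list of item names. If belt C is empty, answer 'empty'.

Answer: keg clip reel mesh

Derivation:
Tick 1: prefer A, take keg from A; A=[reel,bolt,plank] B=[clip,mesh,wedge,iron] C=[keg]
Tick 2: prefer B, take clip from B; A=[reel,bolt,plank] B=[mesh,wedge,iron] C=[keg,clip]
Tick 3: prefer A, take reel from A; A=[bolt,plank] B=[mesh,wedge,iron] C=[keg,clip,reel]
Tick 4: prefer B, take mesh from B; A=[bolt,plank] B=[wedge,iron] C=[keg,clip,reel,mesh]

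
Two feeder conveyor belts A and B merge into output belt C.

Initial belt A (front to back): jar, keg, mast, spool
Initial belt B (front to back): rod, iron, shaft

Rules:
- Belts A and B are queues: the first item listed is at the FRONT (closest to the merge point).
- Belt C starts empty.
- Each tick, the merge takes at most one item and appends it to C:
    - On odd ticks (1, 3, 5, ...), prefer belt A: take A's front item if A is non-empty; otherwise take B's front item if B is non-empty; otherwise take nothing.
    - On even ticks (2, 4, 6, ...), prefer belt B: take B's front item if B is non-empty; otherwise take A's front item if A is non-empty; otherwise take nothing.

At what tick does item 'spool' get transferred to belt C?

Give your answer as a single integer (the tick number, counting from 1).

Answer: 7

Derivation:
Tick 1: prefer A, take jar from A; A=[keg,mast,spool] B=[rod,iron,shaft] C=[jar]
Tick 2: prefer B, take rod from B; A=[keg,mast,spool] B=[iron,shaft] C=[jar,rod]
Tick 3: prefer A, take keg from A; A=[mast,spool] B=[iron,shaft] C=[jar,rod,keg]
Tick 4: prefer B, take iron from B; A=[mast,spool] B=[shaft] C=[jar,rod,keg,iron]
Tick 5: prefer A, take mast from A; A=[spool] B=[shaft] C=[jar,rod,keg,iron,mast]
Tick 6: prefer B, take shaft from B; A=[spool] B=[-] C=[jar,rod,keg,iron,mast,shaft]
Tick 7: prefer A, take spool from A; A=[-] B=[-] C=[jar,rod,keg,iron,mast,shaft,spool]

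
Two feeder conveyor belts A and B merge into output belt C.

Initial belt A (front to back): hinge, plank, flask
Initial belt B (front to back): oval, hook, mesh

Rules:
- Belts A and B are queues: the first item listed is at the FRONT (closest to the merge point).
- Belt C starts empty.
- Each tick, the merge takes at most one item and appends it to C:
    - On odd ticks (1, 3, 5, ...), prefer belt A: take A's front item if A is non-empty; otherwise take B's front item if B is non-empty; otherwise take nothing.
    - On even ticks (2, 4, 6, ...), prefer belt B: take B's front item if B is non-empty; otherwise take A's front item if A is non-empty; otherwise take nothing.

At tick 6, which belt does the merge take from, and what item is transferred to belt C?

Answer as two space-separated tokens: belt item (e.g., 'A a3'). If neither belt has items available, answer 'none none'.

Answer: B mesh

Derivation:
Tick 1: prefer A, take hinge from A; A=[plank,flask] B=[oval,hook,mesh] C=[hinge]
Tick 2: prefer B, take oval from B; A=[plank,flask] B=[hook,mesh] C=[hinge,oval]
Tick 3: prefer A, take plank from A; A=[flask] B=[hook,mesh] C=[hinge,oval,plank]
Tick 4: prefer B, take hook from B; A=[flask] B=[mesh] C=[hinge,oval,plank,hook]
Tick 5: prefer A, take flask from A; A=[-] B=[mesh] C=[hinge,oval,plank,hook,flask]
Tick 6: prefer B, take mesh from B; A=[-] B=[-] C=[hinge,oval,plank,hook,flask,mesh]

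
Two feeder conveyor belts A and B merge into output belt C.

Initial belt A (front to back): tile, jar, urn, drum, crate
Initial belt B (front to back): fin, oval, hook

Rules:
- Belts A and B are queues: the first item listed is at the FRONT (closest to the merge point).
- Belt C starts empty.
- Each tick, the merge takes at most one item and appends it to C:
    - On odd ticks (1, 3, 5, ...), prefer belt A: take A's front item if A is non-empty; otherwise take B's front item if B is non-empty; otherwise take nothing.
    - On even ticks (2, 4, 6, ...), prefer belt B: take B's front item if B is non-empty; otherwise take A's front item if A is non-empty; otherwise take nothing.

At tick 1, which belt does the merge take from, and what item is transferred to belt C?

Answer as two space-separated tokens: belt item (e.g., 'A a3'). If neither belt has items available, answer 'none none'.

Answer: A tile

Derivation:
Tick 1: prefer A, take tile from A; A=[jar,urn,drum,crate] B=[fin,oval,hook] C=[tile]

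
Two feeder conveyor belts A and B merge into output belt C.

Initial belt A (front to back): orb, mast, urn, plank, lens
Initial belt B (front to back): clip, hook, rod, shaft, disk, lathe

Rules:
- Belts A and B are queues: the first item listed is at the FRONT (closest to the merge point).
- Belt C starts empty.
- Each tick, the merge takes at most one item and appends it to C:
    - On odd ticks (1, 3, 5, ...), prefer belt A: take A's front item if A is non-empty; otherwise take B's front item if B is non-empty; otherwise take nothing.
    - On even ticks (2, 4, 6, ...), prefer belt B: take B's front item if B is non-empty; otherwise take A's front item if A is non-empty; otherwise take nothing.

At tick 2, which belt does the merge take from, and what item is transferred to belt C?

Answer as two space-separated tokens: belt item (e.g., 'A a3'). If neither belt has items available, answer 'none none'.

Tick 1: prefer A, take orb from A; A=[mast,urn,plank,lens] B=[clip,hook,rod,shaft,disk,lathe] C=[orb]
Tick 2: prefer B, take clip from B; A=[mast,urn,plank,lens] B=[hook,rod,shaft,disk,lathe] C=[orb,clip]

Answer: B clip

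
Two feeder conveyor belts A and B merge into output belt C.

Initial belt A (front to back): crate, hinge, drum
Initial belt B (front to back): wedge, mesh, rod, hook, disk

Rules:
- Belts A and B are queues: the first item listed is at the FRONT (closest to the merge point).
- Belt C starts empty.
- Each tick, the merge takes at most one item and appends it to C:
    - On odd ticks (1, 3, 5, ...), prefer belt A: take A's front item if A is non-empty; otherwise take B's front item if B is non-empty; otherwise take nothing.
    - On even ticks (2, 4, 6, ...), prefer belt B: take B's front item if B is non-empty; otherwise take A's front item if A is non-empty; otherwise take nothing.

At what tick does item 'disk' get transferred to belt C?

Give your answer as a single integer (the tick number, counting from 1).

Tick 1: prefer A, take crate from A; A=[hinge,drum] B=[wedge,mesh,rod,hook,disk] C=[crate]
Tick 2: prefer B, take wedge from B; A=[hinge,drum] B=[mesh,rod,hook,disk] C=[crate,wedge]
Tick 3: prefer A, take hinge from A; A=[drum] B=[mesh,rod,hook,disk] C=[crate,wedge,hinge]
Tick 4: prefer B, take mesh from B; A=[drum] B=[rod,hook,disk] C=[crate,wedge,hinge,mesh]
Tick 5: prefer A, take drum from A; A=[-] B=[rod,hook,disk] C=[crate,wedge,hinge,mesh,drum]
Tick 6: prefer B, take rod from B; A=[-] B=[hook,disk] C=[crate,wedge,hinge,mesh,drum,rod]
Tick 7: prefer A, take hook from B; A=[-] B=[disk] C=[crate,wedge,hinge,mesh,drum,rod,hook]
Tick 8: prefer B, take disk from B; A=[-] B=[-] C=[crate,wedge,hinge,mesh,drum,rod,hook,disk]

Answer: 8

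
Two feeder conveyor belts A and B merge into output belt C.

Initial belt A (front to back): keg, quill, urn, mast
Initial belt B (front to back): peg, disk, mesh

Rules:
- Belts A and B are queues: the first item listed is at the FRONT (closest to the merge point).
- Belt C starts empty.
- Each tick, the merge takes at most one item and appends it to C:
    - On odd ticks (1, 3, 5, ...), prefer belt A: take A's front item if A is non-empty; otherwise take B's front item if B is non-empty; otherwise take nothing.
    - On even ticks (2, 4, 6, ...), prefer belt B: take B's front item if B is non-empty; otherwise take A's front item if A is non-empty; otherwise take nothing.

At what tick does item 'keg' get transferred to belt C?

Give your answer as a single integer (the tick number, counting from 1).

Tick 1: prefer A, take keg from A; A=[quill,urn,mast] B=[peg,disk,mesh] C=[keg]

Answer: 1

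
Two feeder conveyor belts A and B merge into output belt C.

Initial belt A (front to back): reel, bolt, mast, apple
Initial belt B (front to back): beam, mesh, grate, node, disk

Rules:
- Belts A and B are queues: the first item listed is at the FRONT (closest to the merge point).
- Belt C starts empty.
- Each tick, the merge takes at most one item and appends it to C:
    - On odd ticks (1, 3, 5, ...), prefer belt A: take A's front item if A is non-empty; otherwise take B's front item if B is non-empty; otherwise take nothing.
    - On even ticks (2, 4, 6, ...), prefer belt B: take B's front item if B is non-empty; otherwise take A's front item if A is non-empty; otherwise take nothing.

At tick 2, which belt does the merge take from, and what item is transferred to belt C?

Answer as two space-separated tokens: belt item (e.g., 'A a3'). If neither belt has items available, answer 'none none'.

Tick 1: prefer A, take reel from A; A=[bolt,mast,apple] B=[beam,mesh,grate,node,disk] C=[reel]
Tick 2: prefer B, take beam from B; A=[bolt,mast,apple] B=[mesh,grate,node,disk] C=[reel,beam]

Answer: B beam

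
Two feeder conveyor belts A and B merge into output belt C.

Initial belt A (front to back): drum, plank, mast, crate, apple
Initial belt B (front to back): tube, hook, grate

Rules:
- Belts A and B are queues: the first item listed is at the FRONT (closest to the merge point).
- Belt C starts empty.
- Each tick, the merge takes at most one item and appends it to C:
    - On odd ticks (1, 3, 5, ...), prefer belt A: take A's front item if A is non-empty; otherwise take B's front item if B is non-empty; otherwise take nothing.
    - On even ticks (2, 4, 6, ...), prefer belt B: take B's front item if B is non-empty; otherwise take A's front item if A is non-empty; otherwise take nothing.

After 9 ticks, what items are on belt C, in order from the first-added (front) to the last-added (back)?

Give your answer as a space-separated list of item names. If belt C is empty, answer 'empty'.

Tick 1: prefer A, take drum from A; A=[plank,mast,crate,apple] B=[tube,hook,grate] C=[drum]
Tick 2: prefer B, take tube from B; A=[plank,mast,crate,apple] B=[hook,grate] C=[drum,tube]
Tick 3: prefer A, take plank from A; A=[mast,crate,apple] B=[hook,grate] C=[drum,tube,plank]
Tick 4: prefer B, take hook from B; A=[mast,crate,apple] B=[grate] C=[drum,tube,plank,hook]
Tick 5: prefer A, take mast from A; A=[crate,apple] B=[grate] C=[drum,tube,plank,hook,mast]
Tick 6: prefer B, take grate from B; A=[crate,apple] B=[-] C=[drum,tube,plank,hook,mast,grate]
Tick 7: prefer A, take crate from A; A=[apple] B=[-] C=[drum,tube,plank,hook,mast,grate,crate]
Tick 8: prefer B, take apple from A; A=[-] B=[-] C=[drum,tube,plank,hook,mast,grate,crate,apple]
Tick 9: prefer A, both empty, nothing taken; A=[-] B=[-] C=[drum,tube,plank,hook,mast,grate,crate,apple]

Answer: drum tube plank hook mast grate crate apple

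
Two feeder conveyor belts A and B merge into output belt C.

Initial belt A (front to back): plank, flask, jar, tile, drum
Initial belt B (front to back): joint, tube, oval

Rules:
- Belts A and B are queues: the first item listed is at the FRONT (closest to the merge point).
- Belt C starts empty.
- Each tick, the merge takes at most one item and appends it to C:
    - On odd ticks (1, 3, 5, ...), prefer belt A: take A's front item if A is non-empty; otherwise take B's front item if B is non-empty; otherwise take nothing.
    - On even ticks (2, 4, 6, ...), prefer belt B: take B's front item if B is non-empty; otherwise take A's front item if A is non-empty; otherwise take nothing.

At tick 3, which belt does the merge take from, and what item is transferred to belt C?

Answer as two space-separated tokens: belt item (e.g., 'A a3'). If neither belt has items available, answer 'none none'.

Tick 1: prefer A, take plank from A; A=[flask,jar,tile,drum] B=[joint,tube,oval] C=[plank]
Tick 2: prefer B, take joint from B; A=[flask,jar,tile,drum] B=[tube,oval] C=[plank,joint]
Tick 3: prefer A, take flask from A; A=[jar,tile,drum] B=[tube,oval] C=[plank,joint,flask]

Answer: A flask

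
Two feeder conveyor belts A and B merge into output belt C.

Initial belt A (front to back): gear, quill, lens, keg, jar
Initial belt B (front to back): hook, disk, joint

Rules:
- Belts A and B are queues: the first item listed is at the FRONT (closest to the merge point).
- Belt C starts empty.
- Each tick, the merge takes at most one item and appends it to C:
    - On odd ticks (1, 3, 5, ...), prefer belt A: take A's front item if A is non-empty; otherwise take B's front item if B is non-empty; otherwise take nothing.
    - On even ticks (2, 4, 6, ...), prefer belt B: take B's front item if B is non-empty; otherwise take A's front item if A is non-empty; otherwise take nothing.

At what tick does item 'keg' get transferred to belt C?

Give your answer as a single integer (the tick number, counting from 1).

Tick 1: prefer A, take gear from A; A=[quill,lens,keg,jar] B=[hook,disk,joint] C=[gear]
Tick 2: prefer B, take hook from B; A=[quill,lens,keg,jar] B=[disk,joint] C=[gear,hook]
Tick 3: prefer A, take quill from A; A=[lens,keg,jar] B=[disk,joint] C=[gear,hook,quill]
Tick 4: prefer B, take disk from B; A=[lens,keg,jar] B=[joint] C=[gear,hook,quill,disk]
Tick 5: prefer A, take lens from A; A=[keg,jar] B=[joint] C=[gear,hook,quill,disk,lens]
Tick 6: prefer B, take joint from B; A=[keg,jar] B=[-] C=[gear,hook,quill,disk,lens,joint]
Tick 7: prefer A, take keg from A; A=[jar] B=[-] C=[gear,hook,quill,disk,lens,joint,keg]

Answer: 7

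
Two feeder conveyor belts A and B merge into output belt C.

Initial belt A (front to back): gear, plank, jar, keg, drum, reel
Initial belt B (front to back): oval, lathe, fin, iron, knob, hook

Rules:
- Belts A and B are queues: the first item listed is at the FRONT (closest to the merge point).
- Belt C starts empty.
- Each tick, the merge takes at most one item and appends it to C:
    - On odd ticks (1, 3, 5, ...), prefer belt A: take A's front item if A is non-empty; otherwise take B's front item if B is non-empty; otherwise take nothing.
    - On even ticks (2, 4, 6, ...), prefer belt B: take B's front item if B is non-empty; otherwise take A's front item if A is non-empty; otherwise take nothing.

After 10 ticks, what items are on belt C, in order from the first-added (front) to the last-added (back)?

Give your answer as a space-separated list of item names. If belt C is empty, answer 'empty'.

Answer: gear oval plank lathe jar fin keg iron drum knob

Derivation:
Tick 1: prefer A, take gear from A; A=[plank,jar,keg,drum,reel] B=[oval,lathe,fin,iron,knob,hook] C=[gear]
Tick 2: prefer B, take oval from B; A=[plank,jar,keg,drum,reel] B=[lathe,fin,iron,knob,hook] C=[gear,oval]
Tick 3: prefer A, take plank from A; A=[jar,keg,drum,reel] B=[lathe,fin,iron,knob,hook] C=[gear,oval,plank]
Tick 4: prefer B, take lathe from B; A=[jar,keg,drum,reel] B=[fin,iron,knob,hook] C=[gear,oval,plank,lathe]
Tick 5: prefer A, take jar from A; A=[keg,drum,reel] B=[fin,iron,knob,hook] C=[gear,oval,plank,lathe,jar]
Tick 6: prefer B, take fin from B; A=[keg,drum,reel] B=[iron,knob,hook] C=[gear,oval,plank,lathe,jar,fin]
Tick 7: prefer A, take keg from A; A=[drum,reel] B=[iron,knob,hook] C=[gear,oval,plank,lathe,jar,fin,keg]
Tick 8: prefer B, take iron from B; A=[drum,reel] B=[knob,hook] C=[gear,oval,plank,lathe,jar,fin,keg,iron]
Tick 9: prefer A, take drum from A; A=[reel] B=[knob,hook] C=[gear,oval,plank,lathe,jar,fin,keg,iron,drum]
Tick 10: prefer B, take knob from B; A=[reel] B=[hook] C=[gear,oval,plank,lathe,jar,fin,keg,iron,drum,knob]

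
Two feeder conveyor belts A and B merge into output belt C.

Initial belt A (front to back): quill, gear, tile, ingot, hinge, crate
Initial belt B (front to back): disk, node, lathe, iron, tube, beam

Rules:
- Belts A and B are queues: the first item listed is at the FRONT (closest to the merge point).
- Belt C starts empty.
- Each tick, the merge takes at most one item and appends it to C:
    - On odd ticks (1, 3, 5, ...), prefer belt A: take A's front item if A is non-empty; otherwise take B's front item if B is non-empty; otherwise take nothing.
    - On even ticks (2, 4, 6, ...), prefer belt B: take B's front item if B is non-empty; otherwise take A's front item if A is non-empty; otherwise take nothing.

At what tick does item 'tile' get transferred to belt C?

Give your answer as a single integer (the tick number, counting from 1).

Tick 1: prefer A, take quill from A; A=[gear,tile,ingot,hinge,crate] B=[disk,node,lathe,iron,tube,beam] C=[quill]
Tick 2: prefer B, take disk from B; A=[gear,tile,ingot,hinge,crate] B=[node,lathe,iron,tube,beam] C=[quill,disk]
Tick 3: prefer A, take gear from A; A=[tile,ingot,hinge,crate] B=[node,lathe,iron,tube,beam] C=[quill,disk,gear]
Tick 4: prefer B, take node from B; A=[tile,ingot,hinge,crate] B=[lathe,iron,tube,beam] C=[quill,disk,gear,node]
Tick 5: prefer A, take tile from A; A=[ingot,hinge,crate] B=[lathe,iron,tube,beam] C=[quill,disk,gear,node,tile]

Answer: 5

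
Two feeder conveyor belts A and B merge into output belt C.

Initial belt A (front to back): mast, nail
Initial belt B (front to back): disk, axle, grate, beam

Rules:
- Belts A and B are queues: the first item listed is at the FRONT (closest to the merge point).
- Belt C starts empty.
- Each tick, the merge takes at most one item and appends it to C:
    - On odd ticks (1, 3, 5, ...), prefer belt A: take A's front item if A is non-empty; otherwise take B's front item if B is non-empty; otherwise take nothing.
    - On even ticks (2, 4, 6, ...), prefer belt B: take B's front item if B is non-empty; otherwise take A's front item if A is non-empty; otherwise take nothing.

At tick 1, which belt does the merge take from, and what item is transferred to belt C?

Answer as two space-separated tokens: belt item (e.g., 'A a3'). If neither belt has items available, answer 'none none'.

Answer: A mast

Derivation:
Tick 1: prefer A, take mast from A; A=[nail] B=[disk,axle,grate,beam] C=[mast]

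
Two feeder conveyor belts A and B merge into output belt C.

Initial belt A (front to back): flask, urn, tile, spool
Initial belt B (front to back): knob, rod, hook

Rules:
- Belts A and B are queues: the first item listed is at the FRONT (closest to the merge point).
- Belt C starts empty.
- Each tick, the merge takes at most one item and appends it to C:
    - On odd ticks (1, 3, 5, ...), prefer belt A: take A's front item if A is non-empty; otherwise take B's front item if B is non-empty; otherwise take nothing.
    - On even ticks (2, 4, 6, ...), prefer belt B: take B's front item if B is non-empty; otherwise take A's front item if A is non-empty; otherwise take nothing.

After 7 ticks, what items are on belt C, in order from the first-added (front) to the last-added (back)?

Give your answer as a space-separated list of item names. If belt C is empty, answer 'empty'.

Answer: flask knob urn rod tile hook spool

Derivation:
Tick 1: prefer A, take flask from A; A=[urn,tile,spool] B=[knob,rod,hook] C=[flask]
Tick 2: prefer B, take knob from B; A=[urn,tile,spool] B=[rod,hook] C=[flask,knob]
Tick 3: prefer A, take urn from A; A=[tile,spool] B=[rod,hook] C=[flask,knob,urn]
Tick 4: prefer B, take rod from B; A=[tile,spool] B=[hook] C=[flask,knob,urn,rod]
Tick 5: prefer A, take tile from A; A=[spool] B=[hook] C=[flask,knob,urn,rod,tile]
Tick 6: prefer B, take hook from B; A=[spool] B=[-] C=[flask,knob,urn,rod,tile,hook]
Tick 7: prefer A, take spool from A; A=[-] B=[-] C=[flask,knob,urn,rod,tile,hook,spool]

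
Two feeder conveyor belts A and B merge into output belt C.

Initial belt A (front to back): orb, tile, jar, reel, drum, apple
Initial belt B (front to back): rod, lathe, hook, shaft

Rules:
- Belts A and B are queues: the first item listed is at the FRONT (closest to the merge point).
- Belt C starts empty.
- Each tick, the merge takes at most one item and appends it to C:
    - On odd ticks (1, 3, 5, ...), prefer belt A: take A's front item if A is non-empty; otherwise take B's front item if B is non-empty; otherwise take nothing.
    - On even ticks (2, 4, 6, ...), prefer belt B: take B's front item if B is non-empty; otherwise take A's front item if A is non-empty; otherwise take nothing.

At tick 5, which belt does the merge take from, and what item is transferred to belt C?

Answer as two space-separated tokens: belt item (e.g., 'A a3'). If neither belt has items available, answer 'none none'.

Tick 1: prefer A, take orb from A; A=[tile,jar,reel,drum,apple] B=[rod,lathe,hook,shaft] C=[orb]
Tick 2: prefer B, take rod from B; A=[tile,jar,reel,drum,apple] B=[lathe,hook,shaft] C=[orb,rod]
Tick 3: prefer A, take tile from A; A=[jar,reel,drum,apple] B=[lathe,hook,shaft] C=[orb,rod,tile]
Tick 4: prefer B, take lathe from B; A=[jar,reel,drum,apple] B=[hook,shaft] C=[orb,rod,tile,lathe]
Tick 5: prefer A, take jar from A; A=[reel,drum,apple] B=[hook,shaft] C=[orb,rod,tile,lathe,jar]

Answer: A jar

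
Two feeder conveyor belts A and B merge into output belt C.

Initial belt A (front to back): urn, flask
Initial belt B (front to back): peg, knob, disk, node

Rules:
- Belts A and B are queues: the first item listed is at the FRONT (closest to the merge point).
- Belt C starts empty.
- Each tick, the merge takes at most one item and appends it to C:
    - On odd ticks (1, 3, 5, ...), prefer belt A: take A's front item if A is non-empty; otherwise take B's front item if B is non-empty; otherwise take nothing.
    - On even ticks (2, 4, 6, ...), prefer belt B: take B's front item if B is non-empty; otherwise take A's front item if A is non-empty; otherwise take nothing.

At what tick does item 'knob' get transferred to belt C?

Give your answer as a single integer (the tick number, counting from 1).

Tick 1: prefer A, take urn from A; A=[flask] B=[peg,knob,disk,node] C=[urn]
Tick 2: prefer B, take peg from B; A=[flask] B=[knob,disk,node] C=[urn,peg]
Tick 3: prefer A, take flask from A; A=[-] B=[knob,disk,node] C=[urn,peg,flask]
Tick 4: prefer B, take knob from B; A=[-] B=[disk,node] C=[urn,peg,flask,knob]

Answer: 4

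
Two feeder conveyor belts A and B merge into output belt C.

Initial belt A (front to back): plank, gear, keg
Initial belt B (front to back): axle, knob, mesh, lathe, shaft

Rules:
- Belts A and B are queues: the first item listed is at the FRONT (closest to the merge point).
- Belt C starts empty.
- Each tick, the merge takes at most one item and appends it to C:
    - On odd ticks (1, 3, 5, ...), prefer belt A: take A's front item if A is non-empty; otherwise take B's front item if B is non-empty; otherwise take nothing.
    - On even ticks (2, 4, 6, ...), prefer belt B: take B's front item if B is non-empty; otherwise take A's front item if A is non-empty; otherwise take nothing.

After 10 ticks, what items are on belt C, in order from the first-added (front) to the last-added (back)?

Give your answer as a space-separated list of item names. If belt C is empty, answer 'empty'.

Tick 1: prefer A, take plank from A; A=[gear,keg] B=[axle,knob,mesh,lathe,shaft] C=[plank]
Tick 2: prefer B, take axle from B; A=[gear,keg] B=[knob,mesh,lathe,shaft] C=[plank,axle]
Tick 3: prefer A, take gear from A; A=[keg] B=[knob,mesh,lathe,shaft] C=[plank,axle,gear]
Tick 4: prefer B, take knob from B; A=[keg] B=[mesh,lathe,shaft] C=[plank,axle,gear,knob]
Tick 5: prefer A, take keg from A; A=[-] B=[mesh,lathe,shaft] C=[plank,axle,gear,knob,keg]
Tick 6: prefer B, take mesh from B; A=[-] B=[lathe,shaft] C=[plank,axle,gear,knob,keg,mesh]
Tick 7: prefer A, take lathe from B; A=[-] B=[shaft] C=[plank,axle,gear,knob,keg,mesh,lathe]
Tick 8: prefer B, take shaft from B; A=[-] B=[-] C=[plank,axle,gear,knob,keg,mesh,lathe,shaft]
Tick 9: prefer A, both empty, nothing taken; A=[-] B=[-] C=[plank,axle,gear,knob,keg,mesh,lathe,shaft]
Tick 10: prefer B, both empty, nothing taken; A=[-] B=[-] C=[plank,axle,gear,knob,keg,mesh,lathe,shaft]

Answer: plank axle gear knob keg mesh lathe shaft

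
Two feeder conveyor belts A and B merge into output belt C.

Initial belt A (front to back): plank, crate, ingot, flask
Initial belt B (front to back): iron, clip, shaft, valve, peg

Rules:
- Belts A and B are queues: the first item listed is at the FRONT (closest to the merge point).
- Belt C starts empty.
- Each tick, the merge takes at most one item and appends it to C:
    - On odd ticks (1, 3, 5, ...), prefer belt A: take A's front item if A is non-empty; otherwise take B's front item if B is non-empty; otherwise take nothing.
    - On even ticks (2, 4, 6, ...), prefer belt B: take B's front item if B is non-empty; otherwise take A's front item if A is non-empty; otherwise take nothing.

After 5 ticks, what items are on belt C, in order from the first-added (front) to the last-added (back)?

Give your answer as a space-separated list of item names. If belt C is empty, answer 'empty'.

Answer: plank iron crate clip ingot

Derivation:
Tick 1: prefer A, take plank from A; A=[crate,ingot,flask] B=[iron,clip,shaft,valve,peg] C=[plank]
Tick 2: prefer B, take iron from B; A=[crate,ingot,flask] B=[clip,shaft,valve,peg] C=[plank,iron]
Tick 3: prefer A, take crate from A; A=[ingot,flask] B=[clip,shaft,valve,peg] C=[plank,iron,crate]
Tick 4: prefer B, take clip from B; A=[ingot,flask] B=[shaft,valve,peg] C=[plank,iron,crate,clip]
Tick 5: prefer A, take ingot from A; A=[flask] B=[shaft,valve,peg] C=[plank,iron,crate,clip,ingot]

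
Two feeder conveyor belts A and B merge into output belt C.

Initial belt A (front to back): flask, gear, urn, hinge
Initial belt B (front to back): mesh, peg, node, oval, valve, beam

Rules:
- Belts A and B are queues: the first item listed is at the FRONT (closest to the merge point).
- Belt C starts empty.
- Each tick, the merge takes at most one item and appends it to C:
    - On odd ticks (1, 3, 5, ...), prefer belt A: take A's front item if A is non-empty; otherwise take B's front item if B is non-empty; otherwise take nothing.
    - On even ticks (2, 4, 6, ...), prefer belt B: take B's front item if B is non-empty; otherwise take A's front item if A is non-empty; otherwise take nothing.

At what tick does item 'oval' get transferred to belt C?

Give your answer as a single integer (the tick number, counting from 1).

Answer: 8

Derivation:
Tick 1: prefer A, take flask from A; A=[gear,urn,hinge] B=[mesh,peg,node,oval,valve,beam] C=[flask]
Tick 2: prefer B, take mesh from B; A=[gear,urn,hinge] B=[peg,node,oval,valve,beam] C=[flask,mesh]
Tick 3: prefer A, take gear from A; A=[urn,hinge] B=[peg,node,oval,valve,beam] C=[flask,mesh,gear]
Tick 4: prefer B, take peg from B; A=[urn,hinge] B=[node,oval,valve,beam] C=[flask,mesh,gear,peg]
Tick 5: prefer A, take urn from A; A=[hinge] B=[node,oval,valve,beam] C=[flask,mesh,gear,peg,urn]
Tick 6: prefer B, take node from B; A=[hinge] B=[oval,valve,beam] C=[flask,mesh,gear,peg,urn,node]
Tick 7: prefer A, take hinge from A; A=[-] B=[oval,valve,beam] C=[flask,mesh,gear,peg,urn,node,hinge]
Tick 8: prefer B, take oval from B; A=[-] B=[valve,beam] C=[flask,mesh,gear,peg,urn,node,hinge,oval]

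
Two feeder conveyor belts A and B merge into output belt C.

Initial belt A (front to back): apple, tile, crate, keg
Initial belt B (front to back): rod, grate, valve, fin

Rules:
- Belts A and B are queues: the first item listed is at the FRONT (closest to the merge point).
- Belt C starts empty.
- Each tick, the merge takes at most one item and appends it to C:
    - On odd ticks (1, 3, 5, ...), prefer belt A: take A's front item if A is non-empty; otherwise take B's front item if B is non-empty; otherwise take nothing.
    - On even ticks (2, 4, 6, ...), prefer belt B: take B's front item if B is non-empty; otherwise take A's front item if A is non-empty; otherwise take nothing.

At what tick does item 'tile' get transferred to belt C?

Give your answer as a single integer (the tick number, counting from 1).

Tick 1: prefer A, take apple from A; A=[tile,crate,keg] B=[rod,grate,valve,fin] C=[apple]
Tick 2: prefer B, take rod from B; A=[tile,crate,keg] B=[grate,valve,fin] C=[apple,rod]
Tick 3: prefer A, take tile from A; A=[crate,keg] B=[grate,valve,fin] C=[apple,rod,tile]

Answer: 3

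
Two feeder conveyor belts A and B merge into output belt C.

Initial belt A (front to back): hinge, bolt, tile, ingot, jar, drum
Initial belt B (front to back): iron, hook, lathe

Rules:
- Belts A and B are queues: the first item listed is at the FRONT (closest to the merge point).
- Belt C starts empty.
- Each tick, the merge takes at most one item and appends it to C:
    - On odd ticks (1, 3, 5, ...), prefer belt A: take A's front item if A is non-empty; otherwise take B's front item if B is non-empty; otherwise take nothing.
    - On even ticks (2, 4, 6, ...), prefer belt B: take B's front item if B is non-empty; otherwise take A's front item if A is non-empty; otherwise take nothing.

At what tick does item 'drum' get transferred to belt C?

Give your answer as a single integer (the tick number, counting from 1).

Answer: 9

Derivation:
Tick 1: prefer A, take hinge from A; A=[bolt,tile,ingot,jar,drum] B=[iron,hook,lathe] C=[hinge]
Tick 2: prefer B, take iron from B; A=[bolt,tile,ingot,jar,drum] B=[hook,lathe] C=[hinge,iron]
Tick 3: prefer A, take bolt from A; A=[tile,ingot,jar,drum] B=[hook,lathe] C=[hinge,iron,bolt]
Tick 4: prefer B, take hook from B; A=[tile,ingot,jar,drum] B=[lathe] C=[hinge,iron,bolt,hook]
Tick 5: prefer A, take tile from A; A=[ingot,jar,drum] B=[lathe] C=[hinge,iron,bolt,hook,tile]
Tick 6: prefer B, take lathe from B; A=[ingot,jar,drum] B=[-] C=[hinge,iron,bolt,hook,tile,lathe]
Tick 7: prefer A, take ingot from A; A=[jar,drum] B=[-] C=[hinge,iron,bolt,hook,tile,lathe,ingot]
Tick 8: prefer B, take jar from A; A=[drum] B=[-] C=[hinge,iron,bolt,hook,tile,lathe,ingot,jar]
Tick 9: prefer A, take drum from A; A=[-] B=[-] C=[hinge,iron,bolt,hook,tile,lathe,ingot,jar,drum]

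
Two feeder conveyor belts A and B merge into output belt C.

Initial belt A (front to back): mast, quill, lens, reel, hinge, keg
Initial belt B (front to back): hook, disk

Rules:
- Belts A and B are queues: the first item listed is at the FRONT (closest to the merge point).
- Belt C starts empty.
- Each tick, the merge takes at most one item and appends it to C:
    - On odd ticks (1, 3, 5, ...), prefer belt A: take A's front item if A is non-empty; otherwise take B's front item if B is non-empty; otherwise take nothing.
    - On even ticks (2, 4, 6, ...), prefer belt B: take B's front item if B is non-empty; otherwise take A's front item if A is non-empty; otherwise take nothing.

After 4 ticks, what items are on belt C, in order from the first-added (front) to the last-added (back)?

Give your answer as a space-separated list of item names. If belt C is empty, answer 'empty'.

Answer: mast hook quill disk

Derivation:
Tick 1: prefer A, take mast from A; A=[quill,lens,reel,hinge,keg] B=[hook,disk] C=[mast]
Tick 2: prefer B, take hook from B; A=[quill,lens,reel,hinge,keg] B=[disk] C=[mast,hook]
Tick 3: prefer A, take quill from A; A=[lens,reel,hinge,keg] B=[disk] C=[mast,hook,quill]
Tick 4: prefer B, take disk from B; A=[lens,reel,hinge,keg] B=[-] C=[mast,hook,quill,disk]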